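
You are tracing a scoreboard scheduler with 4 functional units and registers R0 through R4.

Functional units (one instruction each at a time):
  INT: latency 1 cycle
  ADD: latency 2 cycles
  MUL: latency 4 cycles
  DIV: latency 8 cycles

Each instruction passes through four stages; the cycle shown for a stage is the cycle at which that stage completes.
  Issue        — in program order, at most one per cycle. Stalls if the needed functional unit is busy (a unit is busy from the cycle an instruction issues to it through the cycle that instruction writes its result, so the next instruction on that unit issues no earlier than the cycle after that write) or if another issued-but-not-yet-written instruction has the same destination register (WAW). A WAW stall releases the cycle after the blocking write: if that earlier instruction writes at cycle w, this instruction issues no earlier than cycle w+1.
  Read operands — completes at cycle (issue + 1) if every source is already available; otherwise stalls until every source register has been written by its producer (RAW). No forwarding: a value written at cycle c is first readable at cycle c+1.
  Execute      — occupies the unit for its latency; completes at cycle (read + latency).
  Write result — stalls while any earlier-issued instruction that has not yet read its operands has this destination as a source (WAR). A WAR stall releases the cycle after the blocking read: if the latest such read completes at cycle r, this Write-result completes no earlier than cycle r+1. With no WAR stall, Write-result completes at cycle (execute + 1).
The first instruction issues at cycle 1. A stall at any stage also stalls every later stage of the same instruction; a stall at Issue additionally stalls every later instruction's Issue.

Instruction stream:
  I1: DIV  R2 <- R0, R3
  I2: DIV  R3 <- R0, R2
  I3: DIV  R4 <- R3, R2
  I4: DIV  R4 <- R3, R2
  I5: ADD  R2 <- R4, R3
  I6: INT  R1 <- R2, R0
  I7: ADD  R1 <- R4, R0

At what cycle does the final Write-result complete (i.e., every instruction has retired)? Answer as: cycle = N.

cycle = 56

I1  is:1  ro:2  ex:10  wr:11
I2  is:12  ro:13  ex:21  wr:22  — struct: DIV busy until I1 writes@11
I3  is:23  ro:24  ex:32  wr:33  — struct: DIV busy until I2 writes@22
I4  is:34  ro:35  ex:43  wr:44  — struct: DIV busy until I3 writes@33
I5  is:35  ro:45  ex:47  wr:48  — RAW R4: wait I4 write@44
I6  is:36  ro:49  ex:50  wr:51  — RAW R2: wait I5 write@48
I7  is:52  ro:53  ex:55  wr:56  — WAW R1: wait I6 write@51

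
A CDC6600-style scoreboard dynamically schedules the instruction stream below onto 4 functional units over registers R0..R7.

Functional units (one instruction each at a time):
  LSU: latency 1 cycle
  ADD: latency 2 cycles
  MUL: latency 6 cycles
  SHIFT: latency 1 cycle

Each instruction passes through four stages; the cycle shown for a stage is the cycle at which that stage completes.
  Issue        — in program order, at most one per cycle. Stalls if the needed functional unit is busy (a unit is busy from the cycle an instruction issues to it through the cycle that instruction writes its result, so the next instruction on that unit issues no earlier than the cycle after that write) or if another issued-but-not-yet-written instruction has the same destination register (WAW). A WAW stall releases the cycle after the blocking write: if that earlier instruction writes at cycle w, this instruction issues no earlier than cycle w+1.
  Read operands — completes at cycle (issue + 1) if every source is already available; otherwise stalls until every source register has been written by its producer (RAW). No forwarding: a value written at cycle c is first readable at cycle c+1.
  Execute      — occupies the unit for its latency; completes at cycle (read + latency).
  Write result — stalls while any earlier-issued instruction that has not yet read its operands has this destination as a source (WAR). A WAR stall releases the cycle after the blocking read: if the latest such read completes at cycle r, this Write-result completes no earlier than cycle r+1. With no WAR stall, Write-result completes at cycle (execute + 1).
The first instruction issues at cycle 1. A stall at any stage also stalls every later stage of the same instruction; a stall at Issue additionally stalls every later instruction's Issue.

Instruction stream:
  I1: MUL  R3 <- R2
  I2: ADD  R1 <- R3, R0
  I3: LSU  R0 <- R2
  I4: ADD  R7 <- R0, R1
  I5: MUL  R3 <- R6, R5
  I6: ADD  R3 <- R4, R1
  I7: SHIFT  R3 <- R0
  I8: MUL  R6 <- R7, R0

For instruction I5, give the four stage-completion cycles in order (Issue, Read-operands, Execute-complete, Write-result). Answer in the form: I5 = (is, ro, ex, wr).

I5 = (15, 16, 22, 23)

I1 -> (1, 2, 8, 9)
I2 -> (2, 10, 12, 13)  // RAW R3: wait I1 write@9
I3 -> (3, 4, 5, 11)  // WAR R0: wait I2 read@10
I4 -> (14, 15, 17, 18)  // struct: ADD busy until I2 writes@13
I5 -> (15, 16, 22, 23)
I6 -> (24, 25, 27, 28)  // WAW R3: wait I5 write@23
I7 -> (29, 30, 31, 32)  // WAW R3: wait I6 write@28
I8 -> (30, 31, 37, 38)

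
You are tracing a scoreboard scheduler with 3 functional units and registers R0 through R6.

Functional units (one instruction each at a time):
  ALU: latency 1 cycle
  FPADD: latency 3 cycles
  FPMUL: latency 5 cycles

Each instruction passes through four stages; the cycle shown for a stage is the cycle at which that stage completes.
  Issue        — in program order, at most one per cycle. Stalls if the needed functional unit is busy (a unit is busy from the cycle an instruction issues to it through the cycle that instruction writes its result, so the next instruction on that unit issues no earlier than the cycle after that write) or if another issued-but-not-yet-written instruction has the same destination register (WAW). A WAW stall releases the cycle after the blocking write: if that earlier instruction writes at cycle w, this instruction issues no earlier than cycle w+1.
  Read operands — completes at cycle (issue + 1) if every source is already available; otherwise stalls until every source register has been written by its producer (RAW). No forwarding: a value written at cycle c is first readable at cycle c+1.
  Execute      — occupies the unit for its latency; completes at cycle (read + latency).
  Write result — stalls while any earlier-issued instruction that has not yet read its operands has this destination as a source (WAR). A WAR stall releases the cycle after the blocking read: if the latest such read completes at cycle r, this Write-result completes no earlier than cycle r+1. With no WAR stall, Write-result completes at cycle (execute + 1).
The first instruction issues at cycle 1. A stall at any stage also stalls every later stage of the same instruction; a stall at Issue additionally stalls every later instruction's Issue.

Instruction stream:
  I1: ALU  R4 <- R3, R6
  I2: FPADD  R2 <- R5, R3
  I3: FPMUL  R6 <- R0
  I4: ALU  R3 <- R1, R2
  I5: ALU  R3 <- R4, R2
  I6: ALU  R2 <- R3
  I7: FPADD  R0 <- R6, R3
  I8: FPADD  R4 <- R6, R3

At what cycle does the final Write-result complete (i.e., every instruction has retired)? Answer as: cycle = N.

I1: IS=1 RO=2 EX=3 WR=4
I2: IS=2 RO=3 EX=6 WR=7
I3: IS=3 RO=4 EX=9 WR=10
I4: IS=5 RO=8 EX=9 WR=10  [struct: ALU busy until I1 writes@4; RAW R2: wait I2 write@7]
I5: IS=11 RO=12 EX=13 WR=14  [struct: ALU busy until I4 writes@10]
I6: IS=15 RO=16 EX=17 WR=18  [struct: ALU busy until I5 writes@14]
I7: IS=16 RO=17 EX=20 WR=21
I8: IS=22 RO=23 EX=26 WR=27  [struct: FPADD busy until I7 writes@21]

cycle = 27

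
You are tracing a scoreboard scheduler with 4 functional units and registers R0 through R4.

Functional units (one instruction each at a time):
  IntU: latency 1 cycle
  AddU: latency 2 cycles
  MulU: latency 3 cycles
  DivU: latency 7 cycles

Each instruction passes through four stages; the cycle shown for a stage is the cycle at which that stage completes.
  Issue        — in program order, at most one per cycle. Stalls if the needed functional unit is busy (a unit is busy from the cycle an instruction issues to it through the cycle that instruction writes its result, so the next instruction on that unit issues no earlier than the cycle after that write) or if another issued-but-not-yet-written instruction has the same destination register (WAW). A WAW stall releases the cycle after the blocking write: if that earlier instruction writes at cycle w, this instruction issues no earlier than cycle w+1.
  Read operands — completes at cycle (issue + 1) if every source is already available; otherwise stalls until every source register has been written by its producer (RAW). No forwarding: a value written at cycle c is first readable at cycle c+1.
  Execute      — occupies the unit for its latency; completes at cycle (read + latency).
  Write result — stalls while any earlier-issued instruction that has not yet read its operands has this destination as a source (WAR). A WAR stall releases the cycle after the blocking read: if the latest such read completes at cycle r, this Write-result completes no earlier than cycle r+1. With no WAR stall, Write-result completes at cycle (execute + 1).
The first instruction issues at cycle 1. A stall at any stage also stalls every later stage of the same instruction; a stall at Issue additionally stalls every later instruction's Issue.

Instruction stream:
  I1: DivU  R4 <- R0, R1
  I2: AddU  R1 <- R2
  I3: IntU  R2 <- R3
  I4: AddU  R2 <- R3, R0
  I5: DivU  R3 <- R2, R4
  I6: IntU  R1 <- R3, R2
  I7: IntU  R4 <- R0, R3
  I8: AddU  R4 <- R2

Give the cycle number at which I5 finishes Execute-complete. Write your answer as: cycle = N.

cycle = 19

[1] I1→DivU
[2] I1 RO | I2→AddU
[3] I2 RO | I3→IntU
[4] I3 RO
[5] I2 EX | I3 EX
[6] I2 WR R1 | I3 WR R2
[7] I4→AddU
[8] I4 RO
[9] I1 EX
[10] I1 WR R4 | I4 EX
[11] I4 WR R2 | I5→DivU
[12] I5 RO | I6→IntU
[19] I5 EX
[20] I5 WR R3
[21] I6 RO
[22] I6 EX
[23] I6 WR R1
[24] I7→IntU
[25] I7 RO
[26] I7 EX
[27] I7 WR R4
[28] I8→AddU
[29] I8 RO
[31] I8 EX
[32] I8 WR R4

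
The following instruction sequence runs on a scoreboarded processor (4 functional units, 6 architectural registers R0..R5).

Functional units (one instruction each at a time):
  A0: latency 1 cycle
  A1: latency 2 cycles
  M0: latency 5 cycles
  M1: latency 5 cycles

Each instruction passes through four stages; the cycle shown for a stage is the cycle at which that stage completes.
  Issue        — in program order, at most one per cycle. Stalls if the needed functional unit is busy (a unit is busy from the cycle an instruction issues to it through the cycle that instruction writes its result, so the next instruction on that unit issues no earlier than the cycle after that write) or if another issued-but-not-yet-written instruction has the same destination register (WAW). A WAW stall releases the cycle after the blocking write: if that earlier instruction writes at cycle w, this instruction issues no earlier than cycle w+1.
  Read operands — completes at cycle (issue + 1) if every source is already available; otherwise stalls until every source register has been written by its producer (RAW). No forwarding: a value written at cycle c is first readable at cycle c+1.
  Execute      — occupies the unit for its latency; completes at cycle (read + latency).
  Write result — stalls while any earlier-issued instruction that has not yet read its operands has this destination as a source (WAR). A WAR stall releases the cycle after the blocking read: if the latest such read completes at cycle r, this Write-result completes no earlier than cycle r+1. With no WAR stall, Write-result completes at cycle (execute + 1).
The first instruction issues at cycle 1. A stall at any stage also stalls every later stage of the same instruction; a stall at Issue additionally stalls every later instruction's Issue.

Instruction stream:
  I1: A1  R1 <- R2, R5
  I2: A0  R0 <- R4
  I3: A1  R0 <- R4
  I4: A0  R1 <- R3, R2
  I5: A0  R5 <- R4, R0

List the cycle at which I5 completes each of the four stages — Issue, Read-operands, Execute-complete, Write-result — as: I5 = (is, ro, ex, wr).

[1] I1→A1
[2] I1 RO, I2→A0
[3] I2 RO
[4] I1 EX, I2 EX
[5] I1 WR R1, I2 WR R0
[6] I3→A1
[7] I3 RO, I4→A0
[8] I4 RO
[9] I3 EX, I4 EX
[10] I3 WR R0, I4 WR R1
[11] I5→A0
[12] I5 RO
[13] I5 EX
[14] I5 WR R5

I5 = (11, 12, 13, 14)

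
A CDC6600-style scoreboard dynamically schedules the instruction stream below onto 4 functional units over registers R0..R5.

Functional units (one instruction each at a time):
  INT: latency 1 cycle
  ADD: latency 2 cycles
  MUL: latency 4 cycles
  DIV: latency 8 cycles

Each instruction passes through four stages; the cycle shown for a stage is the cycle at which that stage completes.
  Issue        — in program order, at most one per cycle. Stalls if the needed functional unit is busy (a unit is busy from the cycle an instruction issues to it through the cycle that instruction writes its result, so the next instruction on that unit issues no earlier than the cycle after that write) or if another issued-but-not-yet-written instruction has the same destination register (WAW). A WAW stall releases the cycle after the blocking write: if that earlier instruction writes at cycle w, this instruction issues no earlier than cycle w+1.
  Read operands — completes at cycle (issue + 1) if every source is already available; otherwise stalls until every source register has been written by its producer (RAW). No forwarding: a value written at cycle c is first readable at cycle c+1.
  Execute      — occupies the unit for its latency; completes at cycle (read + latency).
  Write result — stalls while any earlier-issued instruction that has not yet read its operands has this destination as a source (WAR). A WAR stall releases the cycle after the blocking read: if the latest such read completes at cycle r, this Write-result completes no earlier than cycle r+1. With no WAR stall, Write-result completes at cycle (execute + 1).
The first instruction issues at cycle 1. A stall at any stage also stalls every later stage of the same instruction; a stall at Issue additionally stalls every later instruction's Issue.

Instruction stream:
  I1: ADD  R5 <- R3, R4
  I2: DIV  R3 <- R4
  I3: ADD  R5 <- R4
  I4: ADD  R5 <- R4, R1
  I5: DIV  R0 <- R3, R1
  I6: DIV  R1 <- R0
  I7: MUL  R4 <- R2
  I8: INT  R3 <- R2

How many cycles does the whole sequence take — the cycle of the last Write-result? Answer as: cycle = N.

cycle = 34

cycle 1: I1 issues→ADD
cycle 2: I1 reads | I2 issues→DIV
cycle 3: I2 reads
cycle 4: I1 exec-done
cycle 5: I1 writes R5
cycle 6: I3 issues→ADD
cycle 7: I3 reads
cycle 9: I3 exec-done
cycle 10: I3 writes R5
cycle 11: I2 exec-done | I4 issues→ADD
cycle 12: I2 writes R3 | I4 reads
cycle 13: I5 issues→DIV
cycle 14: I4 exec-done | I5 reads
cycle 15: I4 writes R5
cycle 22: I5 exec-done
cycle 23: I5 writes R0
cycle 24: I6 issues→DIV
cycle 25: I6 reads | I7 issues→MUL
cycle 26: I7 reads | I8 issues→INT
cycle 27: I8 reads
cycle 28: I8 exec-done
cycle 29: I8 writes R3
cycle 30: I7 exec-done
cycle 31: I7 writes R4
cycle 33: I6 exec-done
cycle 34: I6 writes R1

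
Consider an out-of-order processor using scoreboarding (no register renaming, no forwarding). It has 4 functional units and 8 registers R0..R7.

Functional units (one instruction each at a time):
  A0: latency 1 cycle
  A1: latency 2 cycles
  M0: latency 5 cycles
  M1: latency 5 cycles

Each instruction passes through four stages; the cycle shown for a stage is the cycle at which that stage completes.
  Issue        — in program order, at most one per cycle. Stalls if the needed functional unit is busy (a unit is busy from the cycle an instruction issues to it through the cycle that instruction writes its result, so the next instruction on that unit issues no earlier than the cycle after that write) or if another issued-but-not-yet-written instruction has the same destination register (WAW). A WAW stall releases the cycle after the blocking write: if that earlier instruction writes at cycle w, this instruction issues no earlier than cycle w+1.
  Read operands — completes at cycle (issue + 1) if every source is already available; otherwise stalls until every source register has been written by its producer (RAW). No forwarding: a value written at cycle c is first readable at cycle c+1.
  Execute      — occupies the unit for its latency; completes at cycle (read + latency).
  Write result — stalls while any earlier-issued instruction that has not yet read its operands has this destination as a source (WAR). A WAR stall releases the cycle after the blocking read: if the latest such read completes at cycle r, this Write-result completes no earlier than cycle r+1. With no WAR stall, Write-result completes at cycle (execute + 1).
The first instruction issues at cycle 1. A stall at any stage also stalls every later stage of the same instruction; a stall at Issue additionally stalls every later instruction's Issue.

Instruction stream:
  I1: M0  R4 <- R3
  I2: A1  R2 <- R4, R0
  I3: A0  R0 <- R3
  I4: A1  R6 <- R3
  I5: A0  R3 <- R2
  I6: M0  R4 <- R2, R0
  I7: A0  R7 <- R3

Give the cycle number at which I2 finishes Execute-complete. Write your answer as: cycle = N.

cycle = 11

I1  is:1  ro:2  ex:7  wr:8
I2  is:2  ro:9  ex:11  wr:12  — RAW R4: wait I1 write@8
I3  is:3  ro:4  ex:5  wr:10  — WAR R0: wait I2 read@9
I4  is:13  ro:14  ex:16  wr:17  — struct: A1 busy until I2 writes@12
I5  is:14  ro:15  ex:16  wr:17
I6  is:15  ro:16  ex:21  wr:22
I7  is:18  ro:19  ex:20  wr:21  — struct: A0 busy until I5 writes@17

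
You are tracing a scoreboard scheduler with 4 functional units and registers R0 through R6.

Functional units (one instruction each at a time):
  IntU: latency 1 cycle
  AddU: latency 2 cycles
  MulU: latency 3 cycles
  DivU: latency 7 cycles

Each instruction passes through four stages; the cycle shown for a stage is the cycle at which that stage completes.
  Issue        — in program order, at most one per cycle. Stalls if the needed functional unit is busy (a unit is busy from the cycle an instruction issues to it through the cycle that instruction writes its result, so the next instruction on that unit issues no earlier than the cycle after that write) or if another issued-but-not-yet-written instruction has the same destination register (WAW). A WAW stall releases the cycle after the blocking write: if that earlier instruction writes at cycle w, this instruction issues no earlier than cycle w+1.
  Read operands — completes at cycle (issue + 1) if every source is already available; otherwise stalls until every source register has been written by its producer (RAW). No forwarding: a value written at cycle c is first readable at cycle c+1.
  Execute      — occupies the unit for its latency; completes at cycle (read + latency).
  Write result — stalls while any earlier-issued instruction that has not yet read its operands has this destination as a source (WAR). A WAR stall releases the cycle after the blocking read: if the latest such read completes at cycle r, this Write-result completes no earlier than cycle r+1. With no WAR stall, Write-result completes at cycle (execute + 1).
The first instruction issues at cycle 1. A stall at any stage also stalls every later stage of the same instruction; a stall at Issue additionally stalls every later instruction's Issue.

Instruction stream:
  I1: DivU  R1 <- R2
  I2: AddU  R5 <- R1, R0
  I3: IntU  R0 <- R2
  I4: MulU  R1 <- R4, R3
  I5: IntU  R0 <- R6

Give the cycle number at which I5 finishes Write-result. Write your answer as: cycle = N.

1) issue 1, read 2, done 9, write 10
2) issue 2, read 11, done 13, write 14  <RAW R1: wait I1 write@10>
3) issue 3, read 4, done 5, write 12  <WAR R0: wait I2 read@11>
4) issue 11, read 12, done 15, write 16  <WAW R1: wait I1 write@10>
5) issue 13, read 14, done 15, write 16  <struct: IntU busy until I3 writes@12>

cycle = 16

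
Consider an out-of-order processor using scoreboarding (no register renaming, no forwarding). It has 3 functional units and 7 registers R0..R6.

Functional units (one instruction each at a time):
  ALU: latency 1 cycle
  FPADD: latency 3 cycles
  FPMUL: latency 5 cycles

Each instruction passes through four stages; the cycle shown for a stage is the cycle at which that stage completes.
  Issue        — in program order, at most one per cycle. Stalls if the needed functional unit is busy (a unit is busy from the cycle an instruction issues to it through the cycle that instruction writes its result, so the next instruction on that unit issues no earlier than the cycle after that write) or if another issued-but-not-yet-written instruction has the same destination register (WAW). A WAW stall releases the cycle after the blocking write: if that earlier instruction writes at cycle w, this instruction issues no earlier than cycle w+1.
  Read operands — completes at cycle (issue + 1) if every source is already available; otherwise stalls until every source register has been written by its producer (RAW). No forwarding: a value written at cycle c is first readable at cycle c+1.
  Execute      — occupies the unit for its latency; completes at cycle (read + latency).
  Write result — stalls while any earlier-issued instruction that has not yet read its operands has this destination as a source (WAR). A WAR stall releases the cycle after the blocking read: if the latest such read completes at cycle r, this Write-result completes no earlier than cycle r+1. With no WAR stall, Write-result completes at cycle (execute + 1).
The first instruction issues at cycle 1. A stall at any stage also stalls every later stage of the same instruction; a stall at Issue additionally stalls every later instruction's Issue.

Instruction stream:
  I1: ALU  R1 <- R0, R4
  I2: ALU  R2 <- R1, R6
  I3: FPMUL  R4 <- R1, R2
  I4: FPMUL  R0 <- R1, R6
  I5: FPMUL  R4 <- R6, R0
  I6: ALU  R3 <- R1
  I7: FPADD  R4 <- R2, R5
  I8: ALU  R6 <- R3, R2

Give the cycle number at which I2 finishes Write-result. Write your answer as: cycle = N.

cycle = 8

t=1  I1→ALU
t=2  I1 RO
t=3  I1 EX
t=4  I1 WR R1
t=5  I2→ALU
t=6  I2 RO, I3→FPMUL
t=7  I2 EX
t=8  I2 WR R2
t=9  I3 RO
t=14  I3 EX
t=15  I3 WR R4
t=16  I4→FPMUL
t=17  I4 RO
t=22  I4 EX
t=23  I4 WR R0
t=24  I5→FPMUL
t=25  I5 RO, I6→ALU
t=26  I6 RO
t=27  I6 EX
t=28  I6 WR R3
t=30  I5 EX
t=31  I5 WR R4
t=32  I7→FPADD
t=33  I7 RO, I8→ALU
t=34  I8 RO
t=35  I8 EX
t=36  I7 EX, I8 WR R6
t=37  I7 WR R4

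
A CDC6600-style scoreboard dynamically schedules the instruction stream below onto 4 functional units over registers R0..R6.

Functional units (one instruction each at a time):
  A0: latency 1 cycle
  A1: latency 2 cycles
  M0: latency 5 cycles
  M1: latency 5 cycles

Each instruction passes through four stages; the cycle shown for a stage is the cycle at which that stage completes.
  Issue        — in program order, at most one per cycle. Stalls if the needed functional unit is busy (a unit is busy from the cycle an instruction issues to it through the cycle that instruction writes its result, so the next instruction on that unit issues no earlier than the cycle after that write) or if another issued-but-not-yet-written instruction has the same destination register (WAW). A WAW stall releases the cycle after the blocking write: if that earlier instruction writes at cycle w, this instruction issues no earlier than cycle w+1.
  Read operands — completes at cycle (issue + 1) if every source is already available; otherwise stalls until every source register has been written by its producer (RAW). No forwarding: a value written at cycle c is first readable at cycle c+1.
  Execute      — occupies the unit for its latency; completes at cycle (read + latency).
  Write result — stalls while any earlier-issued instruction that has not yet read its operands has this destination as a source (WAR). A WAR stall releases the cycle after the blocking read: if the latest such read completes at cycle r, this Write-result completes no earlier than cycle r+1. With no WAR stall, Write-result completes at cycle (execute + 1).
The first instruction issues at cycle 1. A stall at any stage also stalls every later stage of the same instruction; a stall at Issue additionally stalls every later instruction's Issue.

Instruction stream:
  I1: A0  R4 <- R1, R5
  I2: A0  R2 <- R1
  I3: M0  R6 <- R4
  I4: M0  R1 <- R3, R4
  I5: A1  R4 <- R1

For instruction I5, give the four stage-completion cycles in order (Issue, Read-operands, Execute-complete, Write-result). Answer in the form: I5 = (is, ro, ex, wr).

I5 = (15, 22, 24, 25)

[1] issue I1 (A0)
[2] I1 read-ops
[3] I1 finished on A0
[4] I1→R4
[5] issue I2 (A0)
[6] I2 read-ops, issue I3 (M0)
[7] I2 finished on A0, I3 read-ops
[8] I2→R2
[12] I3 finished on M0
[13] I3→R6
[14] issue I4 (M0)
[15] I4 read-ops, issue I5 (A1)
[20] I4 finished on M0
[21] I4→R1
[22] I5 read-ops
[24] I5 finished on A1
[25] I5→R4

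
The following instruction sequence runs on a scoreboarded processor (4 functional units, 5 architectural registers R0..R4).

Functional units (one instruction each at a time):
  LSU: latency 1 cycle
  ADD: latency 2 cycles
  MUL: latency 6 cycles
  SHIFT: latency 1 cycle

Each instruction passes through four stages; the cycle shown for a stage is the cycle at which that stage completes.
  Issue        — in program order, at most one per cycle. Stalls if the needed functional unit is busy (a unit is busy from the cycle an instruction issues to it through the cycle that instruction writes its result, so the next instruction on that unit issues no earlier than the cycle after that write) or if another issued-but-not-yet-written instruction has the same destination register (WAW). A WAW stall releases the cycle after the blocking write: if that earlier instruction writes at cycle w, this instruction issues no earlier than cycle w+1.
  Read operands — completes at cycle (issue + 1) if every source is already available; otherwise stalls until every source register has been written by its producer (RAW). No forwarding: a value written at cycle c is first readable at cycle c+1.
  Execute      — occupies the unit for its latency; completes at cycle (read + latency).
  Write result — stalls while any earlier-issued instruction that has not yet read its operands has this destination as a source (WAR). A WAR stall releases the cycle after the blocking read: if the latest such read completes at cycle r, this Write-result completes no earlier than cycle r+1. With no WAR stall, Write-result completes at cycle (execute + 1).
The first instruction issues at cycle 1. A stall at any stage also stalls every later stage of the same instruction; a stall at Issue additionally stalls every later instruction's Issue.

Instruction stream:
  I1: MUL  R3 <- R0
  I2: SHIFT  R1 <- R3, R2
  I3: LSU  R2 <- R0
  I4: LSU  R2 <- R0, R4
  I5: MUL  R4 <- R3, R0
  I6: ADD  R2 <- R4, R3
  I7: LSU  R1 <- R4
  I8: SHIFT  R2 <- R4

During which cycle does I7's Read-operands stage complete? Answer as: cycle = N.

cycle 1: I1 issues→MUL
cycle 2: I1 reads | I2 issues→SHIFT
cycle 3: I3 issues→LSU
cycle 4: I3 reads
cycle 5: I3 exec-done
cycle 8: I1 exec-done
cycle 9: I1 writes R3
cycle 10: I2 reads
cycle 11: I2 exec-done | I3 writes R2
cycle 12: I2 writes R1 | I4 issues→LSU
cycle 13: I4 reads | I5 issues→MUL
cycle 14: I4 exec-done | I5 reads
cycle 15: I4 writes R2
cycle 16: I6 issues→ADD
cycle 17: I7 issues→LSU
cycle 20: I5 exec-done
cycle 21: I5 writes R4
cycle 22: I6 reads | I7 reads
cycle 23: I7 exec-done
cycle 24: I6 exec-done | I7 writes R1
cycle 25: I6 writes R2
cycle 26: I8 issues→SHIFT
cycle 27: I8 reads
cycle 28: I8 exec-done
cycle 29: I8 writes R2

cycle = 22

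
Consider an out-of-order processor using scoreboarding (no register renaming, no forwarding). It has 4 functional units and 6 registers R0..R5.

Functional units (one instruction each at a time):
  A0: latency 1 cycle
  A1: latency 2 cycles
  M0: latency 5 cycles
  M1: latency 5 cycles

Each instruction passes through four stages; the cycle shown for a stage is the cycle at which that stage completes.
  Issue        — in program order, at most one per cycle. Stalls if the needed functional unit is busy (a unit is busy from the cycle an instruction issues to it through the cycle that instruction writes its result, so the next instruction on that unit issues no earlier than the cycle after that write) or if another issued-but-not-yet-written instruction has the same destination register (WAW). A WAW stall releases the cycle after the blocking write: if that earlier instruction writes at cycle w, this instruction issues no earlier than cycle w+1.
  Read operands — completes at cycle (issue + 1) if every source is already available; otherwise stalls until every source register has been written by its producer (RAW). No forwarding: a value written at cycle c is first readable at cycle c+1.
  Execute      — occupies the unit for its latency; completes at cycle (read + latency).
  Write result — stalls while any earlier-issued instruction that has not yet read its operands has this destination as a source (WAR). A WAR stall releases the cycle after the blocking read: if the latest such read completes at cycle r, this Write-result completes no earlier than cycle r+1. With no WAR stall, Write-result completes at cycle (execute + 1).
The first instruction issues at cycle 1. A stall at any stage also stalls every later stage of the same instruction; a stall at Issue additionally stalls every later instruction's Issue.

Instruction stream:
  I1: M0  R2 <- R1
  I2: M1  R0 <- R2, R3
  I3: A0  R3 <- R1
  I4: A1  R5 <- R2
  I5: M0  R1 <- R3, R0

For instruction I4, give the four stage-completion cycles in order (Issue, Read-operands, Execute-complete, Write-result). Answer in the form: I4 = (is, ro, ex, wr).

c1: issue I1 (M0)
c2: I1 read-ops | issue I2 (M1)
c3: issue I3 (A0)
c4: I3 read-ops | issue I4 (A1)
c5: I3 finished on A0
c7: I1 finished on M0
c8: I1→R2
c9: I2 read-ops | I4 read-ops | issue I5 (M0)
c10: I3→R3
c11: I4 finished on A1
c12: I4→R5
c14: I2 finished on M1
c15: I2→R0
c16: I5 read-ops
c21: I5 finished on M0
c22: I5→R1

I4 = (4, 9, 11, 12)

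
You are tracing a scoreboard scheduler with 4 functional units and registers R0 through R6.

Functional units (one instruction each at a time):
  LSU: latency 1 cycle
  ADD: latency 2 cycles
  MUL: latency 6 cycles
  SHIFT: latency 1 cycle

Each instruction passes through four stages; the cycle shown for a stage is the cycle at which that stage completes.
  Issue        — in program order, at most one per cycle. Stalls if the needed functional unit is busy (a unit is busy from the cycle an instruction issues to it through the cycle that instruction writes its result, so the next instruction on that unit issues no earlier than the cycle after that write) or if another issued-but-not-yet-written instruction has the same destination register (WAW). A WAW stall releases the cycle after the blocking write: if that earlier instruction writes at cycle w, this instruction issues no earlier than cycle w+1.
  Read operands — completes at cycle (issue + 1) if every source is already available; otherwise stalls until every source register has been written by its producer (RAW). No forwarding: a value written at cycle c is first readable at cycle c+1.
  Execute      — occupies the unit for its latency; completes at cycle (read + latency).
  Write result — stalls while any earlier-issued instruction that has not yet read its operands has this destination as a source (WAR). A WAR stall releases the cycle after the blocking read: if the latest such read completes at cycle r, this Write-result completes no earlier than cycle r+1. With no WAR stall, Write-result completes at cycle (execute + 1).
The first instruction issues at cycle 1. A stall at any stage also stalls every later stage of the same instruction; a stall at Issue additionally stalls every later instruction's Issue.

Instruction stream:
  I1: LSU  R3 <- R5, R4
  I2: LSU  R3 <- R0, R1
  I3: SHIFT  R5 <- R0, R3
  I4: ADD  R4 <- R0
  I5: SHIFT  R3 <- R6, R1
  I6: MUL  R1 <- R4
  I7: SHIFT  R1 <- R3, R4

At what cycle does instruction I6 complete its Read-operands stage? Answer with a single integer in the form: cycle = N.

[I1] 1/2/3/4
[I2] 5/6/7/8  (struct: LSU busy until I1 writes@4)
[I3] 6/9/10/11  (RAW R3: wait I2 write@8)
[I4] 7/8/10/11
[I5] 12/13/14/15  (struct: SHIFT busy until I3 writes@11)
[I6] 13/14/20/21
[I7] 22/23/24/25  (WAW R1: wait I6 write@21)

cycle = 14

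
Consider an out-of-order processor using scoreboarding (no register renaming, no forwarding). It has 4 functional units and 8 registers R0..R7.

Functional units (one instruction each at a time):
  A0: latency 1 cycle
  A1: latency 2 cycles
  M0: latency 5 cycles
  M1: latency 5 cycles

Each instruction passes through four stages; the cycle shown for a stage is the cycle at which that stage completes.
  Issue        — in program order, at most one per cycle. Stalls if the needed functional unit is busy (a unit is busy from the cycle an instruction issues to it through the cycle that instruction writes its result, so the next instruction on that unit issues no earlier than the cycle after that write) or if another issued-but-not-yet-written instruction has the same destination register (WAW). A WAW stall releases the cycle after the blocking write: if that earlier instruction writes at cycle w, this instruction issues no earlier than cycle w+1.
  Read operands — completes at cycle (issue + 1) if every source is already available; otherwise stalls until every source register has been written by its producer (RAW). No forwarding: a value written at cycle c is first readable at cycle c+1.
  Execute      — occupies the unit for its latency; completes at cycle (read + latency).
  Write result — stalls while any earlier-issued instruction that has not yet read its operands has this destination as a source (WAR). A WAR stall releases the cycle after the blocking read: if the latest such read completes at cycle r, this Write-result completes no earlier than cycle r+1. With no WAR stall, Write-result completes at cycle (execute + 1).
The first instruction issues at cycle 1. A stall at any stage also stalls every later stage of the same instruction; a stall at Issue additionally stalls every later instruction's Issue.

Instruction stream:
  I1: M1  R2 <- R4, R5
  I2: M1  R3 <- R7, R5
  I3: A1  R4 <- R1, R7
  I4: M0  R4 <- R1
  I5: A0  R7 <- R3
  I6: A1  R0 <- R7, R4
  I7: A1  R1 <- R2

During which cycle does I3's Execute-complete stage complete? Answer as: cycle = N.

cycle = 13

  I1 | 1 | 2 | 7 | 8
  I2 | 9 | 10 | 15 | 16   struct: M1 busy until I1 writes@8
  I3 | 10 | 11 | 13 | 14
  I4 | 15 | 16 | 21 | 22   WAW R4: wait I3 write@14
  I5 | 16 | 17 | 18 | 19
  I6 | 17 | 23 | 25 | 26   RAW R4: wait I4 write@22
  I7 | 27 | 28 | 30 | 31   struct: A1 busy until I6 writes@26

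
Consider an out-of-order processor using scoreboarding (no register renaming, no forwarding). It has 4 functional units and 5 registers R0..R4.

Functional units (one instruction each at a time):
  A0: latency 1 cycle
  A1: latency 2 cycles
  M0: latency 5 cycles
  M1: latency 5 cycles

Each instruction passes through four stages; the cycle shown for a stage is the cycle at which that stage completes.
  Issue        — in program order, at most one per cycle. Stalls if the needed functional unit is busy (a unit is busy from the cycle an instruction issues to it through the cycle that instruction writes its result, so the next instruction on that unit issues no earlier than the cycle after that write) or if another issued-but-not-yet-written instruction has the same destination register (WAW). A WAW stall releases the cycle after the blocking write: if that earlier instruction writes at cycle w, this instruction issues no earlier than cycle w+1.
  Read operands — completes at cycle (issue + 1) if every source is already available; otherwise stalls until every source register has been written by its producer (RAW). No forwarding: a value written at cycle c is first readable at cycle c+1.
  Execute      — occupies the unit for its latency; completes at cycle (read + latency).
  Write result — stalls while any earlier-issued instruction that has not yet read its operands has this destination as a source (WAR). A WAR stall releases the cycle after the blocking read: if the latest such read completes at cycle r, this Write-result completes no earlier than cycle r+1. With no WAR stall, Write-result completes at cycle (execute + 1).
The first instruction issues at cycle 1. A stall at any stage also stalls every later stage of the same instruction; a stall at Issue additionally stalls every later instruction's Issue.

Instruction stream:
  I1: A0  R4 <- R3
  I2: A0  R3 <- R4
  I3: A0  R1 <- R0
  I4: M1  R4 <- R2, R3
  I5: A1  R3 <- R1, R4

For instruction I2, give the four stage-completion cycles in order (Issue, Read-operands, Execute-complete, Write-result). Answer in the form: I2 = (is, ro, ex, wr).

1) issue 1, read 2, done 3, write 4
2) issue 5, read 6, done 7, write 8  <struct: A0 busy until I1 writes@4>
3) issue 9, read 10, done 11, write 12  <struct: A0 busy until I2 writes@8>
4) issue 10, read 11, done 16, write 17
5) issue 11, read 18, done 20, write 21  <RAW R4: wait I4 write@17>

I2 = (5, 6, 7, 8)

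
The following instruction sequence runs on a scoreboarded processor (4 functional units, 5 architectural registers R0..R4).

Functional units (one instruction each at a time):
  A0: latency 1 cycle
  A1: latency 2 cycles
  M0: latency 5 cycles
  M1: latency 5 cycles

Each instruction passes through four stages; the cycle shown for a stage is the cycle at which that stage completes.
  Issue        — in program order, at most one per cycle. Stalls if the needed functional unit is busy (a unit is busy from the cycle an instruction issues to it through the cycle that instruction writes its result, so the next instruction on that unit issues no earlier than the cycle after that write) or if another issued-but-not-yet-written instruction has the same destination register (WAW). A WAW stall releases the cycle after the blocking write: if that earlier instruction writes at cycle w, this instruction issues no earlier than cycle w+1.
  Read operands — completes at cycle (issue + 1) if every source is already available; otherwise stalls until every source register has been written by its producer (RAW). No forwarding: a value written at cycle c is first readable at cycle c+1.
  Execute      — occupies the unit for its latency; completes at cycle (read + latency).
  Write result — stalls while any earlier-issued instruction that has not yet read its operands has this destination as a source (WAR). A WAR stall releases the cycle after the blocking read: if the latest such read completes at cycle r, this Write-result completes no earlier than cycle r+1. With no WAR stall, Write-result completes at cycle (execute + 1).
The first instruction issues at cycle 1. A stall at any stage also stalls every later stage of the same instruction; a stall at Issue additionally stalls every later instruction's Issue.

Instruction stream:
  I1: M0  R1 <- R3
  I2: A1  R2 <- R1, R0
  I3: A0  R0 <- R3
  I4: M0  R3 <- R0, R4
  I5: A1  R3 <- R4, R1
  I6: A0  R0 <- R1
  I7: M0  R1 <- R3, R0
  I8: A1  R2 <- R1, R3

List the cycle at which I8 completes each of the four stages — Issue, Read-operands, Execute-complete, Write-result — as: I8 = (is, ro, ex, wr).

I1: IS=1 RO=2 EX=7 WR=8
I2: IS=2 RO=9 EX=11 WR=12  [RAW R1: wait I1 write@8]
I3: IS=3 RO=4 EX=5 WR=10  [WAR R0: wait I2 read@9]
I4: IS=9 RO=11 EX=16 WR=17  [struct: M0 busy until I1 writes@8; RAW R0: wait I3 write@10]
I5: IS=18 RO=19 EX=21 WR=22  [WAW R3: wait I4 write@17]
I6: IS=19 RO=20 EX=21 WR=22
I7: IS=20 RO=23 EX=28 WR=29  [RAW R3: wait I5 write@22; RAW R0: wait I6 write@22]
I8: IS=23 RO=30 EX=32 WR=33  [struct: A1 busy until I5 writes@22; RAW R1: wait I7 write@29]

I8 = (23, 30, 32, 33)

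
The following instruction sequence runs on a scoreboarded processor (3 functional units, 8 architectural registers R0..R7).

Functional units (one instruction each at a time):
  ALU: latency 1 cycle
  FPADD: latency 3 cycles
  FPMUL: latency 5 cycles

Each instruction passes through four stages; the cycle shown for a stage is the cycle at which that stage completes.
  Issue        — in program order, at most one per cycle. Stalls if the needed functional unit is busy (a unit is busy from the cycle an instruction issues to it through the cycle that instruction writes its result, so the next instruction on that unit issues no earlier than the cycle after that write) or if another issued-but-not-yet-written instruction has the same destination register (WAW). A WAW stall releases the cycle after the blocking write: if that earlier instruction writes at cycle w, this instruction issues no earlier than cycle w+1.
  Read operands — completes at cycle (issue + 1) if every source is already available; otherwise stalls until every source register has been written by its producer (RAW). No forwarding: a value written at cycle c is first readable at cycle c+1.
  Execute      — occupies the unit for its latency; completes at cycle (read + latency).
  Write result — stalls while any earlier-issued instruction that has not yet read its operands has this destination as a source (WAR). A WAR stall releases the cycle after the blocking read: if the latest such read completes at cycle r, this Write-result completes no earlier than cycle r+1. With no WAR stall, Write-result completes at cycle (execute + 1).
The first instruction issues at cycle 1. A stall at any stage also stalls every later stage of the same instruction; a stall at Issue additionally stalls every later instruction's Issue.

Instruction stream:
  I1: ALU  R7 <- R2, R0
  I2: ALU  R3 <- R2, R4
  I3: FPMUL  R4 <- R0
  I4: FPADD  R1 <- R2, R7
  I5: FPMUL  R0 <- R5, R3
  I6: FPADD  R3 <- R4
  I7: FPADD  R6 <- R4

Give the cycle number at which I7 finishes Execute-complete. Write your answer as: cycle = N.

cycle = 25

c1: issue I1 (ALU)
c2: I1 read-ops
c3: I1 finished on ALU
c4: I1→R7
c5: issue I2 (ALU)
c6: I2 read-ops · issue I3 (FPMUL)
c7: I2 finished on ALU · I3 read-ops · issue I4 (FPADD)
c8: I2→R3 · I4 read-ops
c11: I4 finished on FPADD
c12: I3 finished on FPMUL · I4→R1
c13: I3→R4
c14: issue I5 (FPMUL)
c15: I5 read-ops · issue I6 (FPADD)
c16: I6 read-ops
c19: I6 finished on FPADD
c20: I5 finished on FPMUL · I6→R3
c21: I5→R0 · issue I7 (FPADD)
c22: I7 read-ops
c25: I7 finished on FPADD
c26: I7→R6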